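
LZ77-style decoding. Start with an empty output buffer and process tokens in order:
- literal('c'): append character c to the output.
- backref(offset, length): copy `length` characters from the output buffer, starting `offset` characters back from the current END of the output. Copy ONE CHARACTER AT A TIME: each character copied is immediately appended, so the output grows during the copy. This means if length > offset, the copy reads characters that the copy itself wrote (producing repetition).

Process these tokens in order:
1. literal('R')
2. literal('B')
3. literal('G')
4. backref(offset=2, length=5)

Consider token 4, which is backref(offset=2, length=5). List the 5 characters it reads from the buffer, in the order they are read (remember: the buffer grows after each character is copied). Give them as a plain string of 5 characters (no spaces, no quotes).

Token 1: literal('R'). Output: "R"
Token 2: literal('B'). Output: "RB"
Token 3: literal('G'). Output: "RBG"
Token 4: backref(off=2, len=5). Buffer before: "RBG" (len 3)
  byte 1: read out[1]='B', append. Buffer now: "RBGB"
  byte 2: read out[2]='G', append. Buffer now: "RBGBG"
  byte 3: read out[3]='B', append. Buffer now: "RBGBGB"
  byte 4: read out[4]='G', append. Buffer now: "RBGBGBG"
  byte 5: read out[5]='B', append. Buffer now: "RBGBGBGB"

Answer: BGBGB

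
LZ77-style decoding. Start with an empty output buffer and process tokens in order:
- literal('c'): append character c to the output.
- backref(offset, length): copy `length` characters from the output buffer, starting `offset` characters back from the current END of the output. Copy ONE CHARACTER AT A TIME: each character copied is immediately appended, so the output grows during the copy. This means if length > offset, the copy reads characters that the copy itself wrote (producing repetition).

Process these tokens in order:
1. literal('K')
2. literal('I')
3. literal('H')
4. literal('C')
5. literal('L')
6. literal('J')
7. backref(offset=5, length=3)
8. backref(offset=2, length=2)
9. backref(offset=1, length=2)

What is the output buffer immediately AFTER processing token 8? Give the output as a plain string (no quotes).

Answer: KIHCLJIHCHC

Derivation:
Token 1: literal('K'). Output: "K"
Token 2: literal('I'). Output: "KI"
Token 3: literal('H'). Output: "KIH"
Token 4: literal('C'). Output: "KIHC"
Token 5: literal('L'). Output: "KIHCL"
Token 6: literal('J'). Output: "KIHCLJ"
Token 7: backref(off=5, len=3). Copied 'IHC' from pos 1. Output: "KIHCLJIHC"
Token 8: backref(off=2, len=2). Copied 'HC' from pos 7. Output: "KIHCLJIHCHC"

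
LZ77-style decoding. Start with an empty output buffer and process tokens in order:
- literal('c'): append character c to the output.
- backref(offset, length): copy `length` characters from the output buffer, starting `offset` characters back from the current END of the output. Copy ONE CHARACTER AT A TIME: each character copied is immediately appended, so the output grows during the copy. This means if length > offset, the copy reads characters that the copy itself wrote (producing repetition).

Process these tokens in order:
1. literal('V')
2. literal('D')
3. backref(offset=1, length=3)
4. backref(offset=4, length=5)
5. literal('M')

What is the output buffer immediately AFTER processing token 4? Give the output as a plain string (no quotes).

Token 1: literal('V'). Output: "V"
Token 2: literal('D'). Output: "VD"
Token 3: backref(off=1, len=3) (overlapping!). Copied 'DDD' from pos 1. Output: "VDDDD"
Token 4: backref(off=4, len=5) (overlapping!). Copied 'DDDDD' from pos 1. Output: "VDDDDDDDDD"

Answer: VDDDDDDDDD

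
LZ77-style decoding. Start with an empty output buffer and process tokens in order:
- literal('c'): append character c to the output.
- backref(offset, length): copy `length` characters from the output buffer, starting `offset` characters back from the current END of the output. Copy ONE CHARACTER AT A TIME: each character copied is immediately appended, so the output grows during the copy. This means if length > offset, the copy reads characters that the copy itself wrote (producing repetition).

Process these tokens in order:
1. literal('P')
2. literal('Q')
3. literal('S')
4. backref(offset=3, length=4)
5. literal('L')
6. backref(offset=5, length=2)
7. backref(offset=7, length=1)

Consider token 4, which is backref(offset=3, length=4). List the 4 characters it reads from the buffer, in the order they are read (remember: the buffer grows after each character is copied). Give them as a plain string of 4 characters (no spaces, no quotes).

Token 1: literal('P'). Output: "P"
Token 2: literal('Q'). Output: "PQ"
Token 3: literal('S'). Output: "PQS"
Token 4: backref(off=3, len=4). Buffer before: "PQS" (len 3)
  byte 1: read out[0]='P', append. Buffer now: "PQSP"
  byte 2: read out[1]='Q', append. Buffer now: "PQSPQ"
  byte 3: read out[2]='S', append. Buffer now: "PQSPQS"
  byte 4: read out[3]='P', append. Buffer now: "PQSPQSP"

Answer: PQSP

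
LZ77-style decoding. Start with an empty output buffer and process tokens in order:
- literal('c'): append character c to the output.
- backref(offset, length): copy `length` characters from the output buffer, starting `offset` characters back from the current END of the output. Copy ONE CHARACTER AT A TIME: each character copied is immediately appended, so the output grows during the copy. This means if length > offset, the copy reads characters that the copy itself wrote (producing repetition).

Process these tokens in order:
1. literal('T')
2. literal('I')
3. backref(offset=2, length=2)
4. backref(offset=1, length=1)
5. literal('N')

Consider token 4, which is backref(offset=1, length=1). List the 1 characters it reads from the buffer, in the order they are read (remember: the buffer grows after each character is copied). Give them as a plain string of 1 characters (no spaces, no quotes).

Token 1: literal('T'). Output: "T"
Token 2: literal('I'). Output: "TI"
Token 3: backref(off=2, len=2). Copied 'TI' from pos 0. Output: "TITI"
Token 4: backref(off=1, len=1). Buffer before: "TITI" (len 4)
  byte 1: read out[3]='I', append. Buffer now: "TITII"

Answer: I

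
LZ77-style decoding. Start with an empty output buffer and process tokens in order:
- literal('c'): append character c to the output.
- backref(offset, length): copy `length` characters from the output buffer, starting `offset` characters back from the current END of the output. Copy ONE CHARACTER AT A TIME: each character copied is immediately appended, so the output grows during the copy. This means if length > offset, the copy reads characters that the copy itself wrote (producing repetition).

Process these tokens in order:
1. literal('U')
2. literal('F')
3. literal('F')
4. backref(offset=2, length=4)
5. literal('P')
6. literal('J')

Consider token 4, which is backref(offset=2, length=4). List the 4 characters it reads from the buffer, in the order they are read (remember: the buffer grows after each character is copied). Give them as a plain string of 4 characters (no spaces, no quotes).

Answer: FFFF

Derivation:
Token 1: literal('U'). Output: "U"
Token 2: literal('F'). Output: "UF"
Token 3: literal('F'). Output: "UFF"
Token 4: backref(off=2, len=4). Buffer before: "UFF" (len 3)
  byte 1: read out[1]='F', append. Buffer now: "UFFF"
  byte 2: read out[2]='F', append. Buffer now: "UFFFF"
  byte 3: read out[3]='F', append. Buffer now: "UFFFFF"
  byte 4: read out[4]='F', append. Buffer now: "UFFFFFF"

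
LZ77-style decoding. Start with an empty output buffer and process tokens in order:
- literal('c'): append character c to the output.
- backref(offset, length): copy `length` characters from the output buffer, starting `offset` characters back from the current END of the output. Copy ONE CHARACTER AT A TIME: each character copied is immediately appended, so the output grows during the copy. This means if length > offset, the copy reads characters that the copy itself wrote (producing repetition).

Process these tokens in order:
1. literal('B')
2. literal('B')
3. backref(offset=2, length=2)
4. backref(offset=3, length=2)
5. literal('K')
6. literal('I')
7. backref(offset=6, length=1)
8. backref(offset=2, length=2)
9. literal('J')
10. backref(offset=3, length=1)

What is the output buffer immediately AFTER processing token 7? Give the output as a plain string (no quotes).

Token 1: literal('B'). Output: "B"
Token 2: literal('B'). Output: "BB"
Token 3: backref(off=2, len=2). Copied 'BB' from pos 0. Output: "BBBB"
Token 4: backref(off=3, len=2). Copied 'BB' from pos 1. Output: "BBBBBB"
Token 5: literal('K'). Output: "BBBBBBK"
Token 6: literal('I'). Output: "BBBBBBKI"
Token 7: backref(off=6, len=1). Copied 'B' from pos 2. Output: "BBBBBBKIB"

Answer: BBBBBBKIB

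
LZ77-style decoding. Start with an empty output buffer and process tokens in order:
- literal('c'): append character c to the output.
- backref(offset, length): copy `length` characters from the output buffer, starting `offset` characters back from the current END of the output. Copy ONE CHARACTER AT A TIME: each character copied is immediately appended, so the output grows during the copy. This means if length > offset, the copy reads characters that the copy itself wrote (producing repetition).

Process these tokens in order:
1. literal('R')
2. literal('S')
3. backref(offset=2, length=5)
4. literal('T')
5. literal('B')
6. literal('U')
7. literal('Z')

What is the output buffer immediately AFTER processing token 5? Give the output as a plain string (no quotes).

Answer: RSRSRSRTB

Derivation:
Token 1: literal('R'). Output: "R"
Token 2: literal('S'). Output: "RS"
Token 3: backref(off=2, len=5) (overlapping!). Copied 'RSRSR' from pos 0. Output: "RSRSRSR"
Token 4: literal('T'). Output: "RSRSRSRT"
Token 5: literal('B'). Output: "RSRSRSRTB"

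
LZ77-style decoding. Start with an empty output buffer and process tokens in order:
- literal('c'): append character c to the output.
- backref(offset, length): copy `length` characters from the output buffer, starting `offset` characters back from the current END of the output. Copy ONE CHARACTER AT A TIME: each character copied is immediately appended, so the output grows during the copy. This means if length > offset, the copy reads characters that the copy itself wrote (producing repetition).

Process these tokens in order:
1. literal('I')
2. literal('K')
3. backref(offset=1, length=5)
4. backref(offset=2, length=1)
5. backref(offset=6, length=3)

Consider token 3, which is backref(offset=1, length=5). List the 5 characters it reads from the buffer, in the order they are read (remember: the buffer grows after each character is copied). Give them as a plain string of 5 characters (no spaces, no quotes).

Answer: KKKKK

Derivation:
Token 1: literal('I'). Output: "I"
Token 2: literal('K'). Output: "IK"
Token 3: backref(off=1, len=5). Buffer before: "IK" (len 2)
  byte 1: read out[1]='K', append. Buffer now: "IKK"
  byte 2: read out[2]='K', append. Buffer now: "IKKK"
  byte 3: read out[3]='K', append. Buffer now: "IKKKK"
  byte 4: read out[4]='K', append. Buffer now: "IKKKKK"
  byte 5: read out[5]='K', append. Buffer now: "IKKKKKK"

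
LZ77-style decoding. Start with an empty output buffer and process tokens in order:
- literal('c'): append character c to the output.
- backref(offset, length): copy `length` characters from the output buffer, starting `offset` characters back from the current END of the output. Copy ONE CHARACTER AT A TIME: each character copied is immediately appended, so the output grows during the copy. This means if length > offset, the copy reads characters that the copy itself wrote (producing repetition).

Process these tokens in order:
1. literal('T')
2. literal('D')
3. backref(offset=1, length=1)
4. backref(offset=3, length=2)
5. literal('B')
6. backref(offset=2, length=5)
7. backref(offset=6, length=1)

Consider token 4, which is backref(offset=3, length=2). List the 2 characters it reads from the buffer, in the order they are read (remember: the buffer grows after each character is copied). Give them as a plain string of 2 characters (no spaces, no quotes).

Answer: TD

Derivation:
Token 1: literal('T'). Output: "T"
Token 2: literal('D'). Output: "TD"
Token 3: backref(off=1, len=1). Copied 'D' from pos 1. Output: "TDD"
Token 4: backref(off=3, len=2). Buffer before: "TDD" (len 3)
  byte 1: read out[0]='T', append. Buffer now: "TDDT"
  byte 2: read out[1]='D', append. Buffer now: "TDDTD"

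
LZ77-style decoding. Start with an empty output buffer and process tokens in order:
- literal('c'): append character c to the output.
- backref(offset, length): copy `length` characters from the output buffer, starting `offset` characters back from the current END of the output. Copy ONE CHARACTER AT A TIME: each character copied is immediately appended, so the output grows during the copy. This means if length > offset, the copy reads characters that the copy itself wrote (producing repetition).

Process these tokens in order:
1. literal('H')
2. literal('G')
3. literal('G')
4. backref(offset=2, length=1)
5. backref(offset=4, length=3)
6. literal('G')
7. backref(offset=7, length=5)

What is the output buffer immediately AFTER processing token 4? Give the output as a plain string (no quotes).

Token 1: literal('H'). Output: "H"
Token 2: literal('G'). Output: "HG"
Token 3: literal('G'). Output: "HGG"
Token 4: backref(off=2, len=1). Copied 'G' from pos 1. Output: "HGGG"

Answer: HGGG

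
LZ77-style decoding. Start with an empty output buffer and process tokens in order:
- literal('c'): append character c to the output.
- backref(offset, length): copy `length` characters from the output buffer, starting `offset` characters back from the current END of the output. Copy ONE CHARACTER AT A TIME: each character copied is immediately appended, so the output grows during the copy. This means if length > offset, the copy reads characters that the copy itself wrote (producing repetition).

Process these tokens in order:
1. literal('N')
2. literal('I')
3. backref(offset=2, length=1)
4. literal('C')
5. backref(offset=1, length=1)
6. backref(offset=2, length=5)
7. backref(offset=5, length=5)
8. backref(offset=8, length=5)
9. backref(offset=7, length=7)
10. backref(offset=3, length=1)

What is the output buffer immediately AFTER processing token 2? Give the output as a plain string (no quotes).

Token 1: literal('N'). Output: "N"
Token 2: literal('I'). Output: "NI"

Answer: NI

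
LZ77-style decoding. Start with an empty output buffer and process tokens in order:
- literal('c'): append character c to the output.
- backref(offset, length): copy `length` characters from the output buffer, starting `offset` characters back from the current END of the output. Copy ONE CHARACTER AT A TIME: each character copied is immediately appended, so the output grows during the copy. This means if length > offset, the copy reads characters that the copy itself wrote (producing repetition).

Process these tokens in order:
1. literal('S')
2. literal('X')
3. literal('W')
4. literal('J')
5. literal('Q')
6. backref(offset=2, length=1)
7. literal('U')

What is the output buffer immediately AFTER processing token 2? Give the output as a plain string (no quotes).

Answer: SX

Derivation:
Token 1: literal('S'). Output: "S"
Token 2: literal('X'). Output: "SX"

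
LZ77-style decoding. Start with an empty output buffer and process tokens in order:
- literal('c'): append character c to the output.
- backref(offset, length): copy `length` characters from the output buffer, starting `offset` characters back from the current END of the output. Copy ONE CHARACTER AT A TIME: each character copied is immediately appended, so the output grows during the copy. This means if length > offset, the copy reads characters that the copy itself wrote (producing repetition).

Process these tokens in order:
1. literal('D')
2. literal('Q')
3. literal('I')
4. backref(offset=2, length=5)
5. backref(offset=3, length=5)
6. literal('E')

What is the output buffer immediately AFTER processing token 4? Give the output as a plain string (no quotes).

Answer: DQIQIQIQ

Derivation:
Token 1: literal('D'). Output: "D"
Token 2: literal('Q'). Output: "DQ"
Token 3: literal('I'). Output: "DQI"
Token 4: backref(off=2, len=5) (overlapping!). Copied 'QIQIQ' from pos 1. Output: "DQIQIQIQ"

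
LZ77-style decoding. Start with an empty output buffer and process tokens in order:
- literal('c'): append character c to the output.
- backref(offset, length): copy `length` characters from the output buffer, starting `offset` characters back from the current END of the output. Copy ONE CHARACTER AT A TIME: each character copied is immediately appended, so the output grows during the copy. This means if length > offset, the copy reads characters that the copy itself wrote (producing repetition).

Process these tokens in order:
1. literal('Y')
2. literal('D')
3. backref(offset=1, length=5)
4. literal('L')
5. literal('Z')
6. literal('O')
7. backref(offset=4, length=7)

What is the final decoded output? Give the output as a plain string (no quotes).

Answer: YDDDDDDLZODLZODLZ

Derivation:
Token 1: literal('Y'). Output: "Y"
Token 2: literal('D'). Output: "YD"
Token 3: backref(off=1, len=5) (overlapping!). Copied 'DDDDD' from pos 1. Output: "YDDDDDD"
Token 4: literal('L'). Output: "YDDDDDDL"
Token 5: literal('Z'). Output: "YDDDDDDLZ"
Token 6: literal('O'). Output: "YDDDDDDLZO"
Token 7: backref(off=4, len=7) (overlapping!). Copied 'DLZODLZ' from pos 6. Output: "YDDDDDDLZODLZODLZ"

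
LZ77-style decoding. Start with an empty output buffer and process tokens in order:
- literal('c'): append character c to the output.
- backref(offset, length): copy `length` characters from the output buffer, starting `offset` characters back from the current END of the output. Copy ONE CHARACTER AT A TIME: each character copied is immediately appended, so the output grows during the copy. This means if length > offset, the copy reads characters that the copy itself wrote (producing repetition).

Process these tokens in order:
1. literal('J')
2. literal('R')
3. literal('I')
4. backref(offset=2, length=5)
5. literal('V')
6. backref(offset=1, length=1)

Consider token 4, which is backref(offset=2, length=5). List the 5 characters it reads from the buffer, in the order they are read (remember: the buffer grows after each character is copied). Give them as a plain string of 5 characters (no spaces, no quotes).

Answer: RIRIR

Derivation:
Token 1: literal('J'). Output: "J"
Token 2: literal('R'). Output: "JR"
Token 3: literal('I'). Output: "JRI"
Token 4: backref(off=2, len=5). Buffer before: "JRI" (len 3)
  byte 1: read out[1]='R', append. Buffer now: "JRIR"
  byte 2: read out[2]='I', append. Buffer now: "JRIRI"
  byte 3: read out[3]='R', append. Buffer now: "JRIRIR"
  byte 4: read out[4]='I', append. Buffer now: "JRIRIRI"
  byte 5: read out[5]='R', append. Buffer now: "JRIRIRIR"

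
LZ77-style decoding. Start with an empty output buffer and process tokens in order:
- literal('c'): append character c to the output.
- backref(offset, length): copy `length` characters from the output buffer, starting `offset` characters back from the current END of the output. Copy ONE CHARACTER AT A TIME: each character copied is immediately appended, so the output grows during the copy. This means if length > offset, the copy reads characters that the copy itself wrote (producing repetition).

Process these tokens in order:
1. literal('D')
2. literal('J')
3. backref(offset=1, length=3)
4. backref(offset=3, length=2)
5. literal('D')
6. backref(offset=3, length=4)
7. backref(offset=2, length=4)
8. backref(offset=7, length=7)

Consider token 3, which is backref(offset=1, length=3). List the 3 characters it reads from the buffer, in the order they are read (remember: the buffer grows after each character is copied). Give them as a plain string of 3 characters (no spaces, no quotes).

Token 1: literal('D'). Output: "D"
Token 2: literal('J'). Output: "DJ"
Token 3: backref(off=1, len=3). Buffer before: "DJ" (len 2)
  byte 1: read out[1]='J', append. Buffer now: "DJJ"
  byte 2: read out[2]='J', append. Buffer now: "DJJJ"
  byte 3: read out[3]='J', append. Buffer now: "DJJJJ"

Answer: JJJ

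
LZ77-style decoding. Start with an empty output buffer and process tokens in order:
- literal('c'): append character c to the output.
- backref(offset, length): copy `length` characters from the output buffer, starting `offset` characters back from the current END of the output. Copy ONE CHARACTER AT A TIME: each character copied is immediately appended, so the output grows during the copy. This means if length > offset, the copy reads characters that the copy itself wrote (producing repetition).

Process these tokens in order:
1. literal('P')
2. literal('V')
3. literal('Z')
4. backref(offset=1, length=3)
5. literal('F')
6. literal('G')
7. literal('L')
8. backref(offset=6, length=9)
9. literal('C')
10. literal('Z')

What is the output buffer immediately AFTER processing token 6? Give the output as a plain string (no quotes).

Token 1: literal('P'). Output: "P"
Token 2: literal('V'). Output: "PV"
Token 3: literal('Z'). Output: "PVZ"
Token 4: backref(off=1, len=3) (overlapping!). Copied 'ZZZ' from pos 2. Output: "PVZZZZ"
Token 5: literal('F'). Output: "PVZZZZF"
Token 6: literal('G'). Output: "PVZZZZFG"

Answer: PVZZZZFG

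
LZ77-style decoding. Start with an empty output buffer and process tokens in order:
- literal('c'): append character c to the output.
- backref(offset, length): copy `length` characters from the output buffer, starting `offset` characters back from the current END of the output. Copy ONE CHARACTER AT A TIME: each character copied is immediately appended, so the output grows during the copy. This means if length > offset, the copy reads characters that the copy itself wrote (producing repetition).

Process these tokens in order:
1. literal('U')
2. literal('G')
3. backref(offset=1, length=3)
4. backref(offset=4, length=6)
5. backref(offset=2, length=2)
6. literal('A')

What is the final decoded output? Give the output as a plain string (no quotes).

Answer: UGGGGGGGGGGGGA

Derivation:
Token 1: literal('U'). Output: "U"
Token 2: literal('G'). Output: "UG"
Token 3: backref(off=1, len=3) (overlapping!). Copied 'GGG' from pos 1. Output: "UGGGG"
Token 4: backref(off=4, len=6) (overlapping!). Copied 'GGGGGG' from pos 1. Output: "UGGGGGGGGGG"
Token 5: backref(off=2, len=2). Copied 'GG' from pos 9. Output: "UGGGGGGGGGGGG"
Token 6: literal('A'). Output: "UGGGGGGGGGGGGA"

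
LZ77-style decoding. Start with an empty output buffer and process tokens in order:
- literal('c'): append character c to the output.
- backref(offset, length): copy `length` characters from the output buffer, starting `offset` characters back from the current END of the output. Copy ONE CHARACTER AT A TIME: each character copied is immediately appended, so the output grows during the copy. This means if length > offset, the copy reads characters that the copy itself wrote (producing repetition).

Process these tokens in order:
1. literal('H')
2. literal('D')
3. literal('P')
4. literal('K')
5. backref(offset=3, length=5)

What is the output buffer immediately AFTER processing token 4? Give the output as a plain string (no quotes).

Token 1: literal('H'). Output: "H"
Token 2: literal('D'). Output: "HD"
Token 3: literal('P'). Output: "HDP"
Token 4: literal('K'). Output: "HDPK"

Answer: HDPK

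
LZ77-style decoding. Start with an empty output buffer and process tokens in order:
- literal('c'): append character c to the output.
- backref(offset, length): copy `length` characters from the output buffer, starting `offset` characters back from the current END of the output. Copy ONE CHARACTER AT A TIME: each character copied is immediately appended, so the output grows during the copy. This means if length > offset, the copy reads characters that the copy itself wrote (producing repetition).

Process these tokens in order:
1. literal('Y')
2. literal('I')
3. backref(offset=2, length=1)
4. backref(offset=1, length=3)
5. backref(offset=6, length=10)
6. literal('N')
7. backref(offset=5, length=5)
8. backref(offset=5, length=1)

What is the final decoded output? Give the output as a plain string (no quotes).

Answer: YIYYYYYIYYYYYIYYNYIYYNY

Derivation:
Token 1: literal('Y'). Output: "Y"
Token 2: literal('I'). Output: "YI"
Token 3: backref(off=2, len=1). Copied 'Y' from pos 0. Output: "YIY"
Token 4: backref(off=1, len=3) (overlapping!). Copied 'YYY' from pos 2. Output: "YIYYYY"
Token 5: backref(off=6, len=10) (overlapping!). Copied 'YIYYYYYIYY' from pos 0. Output: "YIYYYYYIYYYYYIYY"
Token 6: literal('N'). Output: "YIYYYYYIYYYYYIYYN"
Token 7: backref(off=5, len=5). Copied 'YIYYN' from pos 12. Output: "YIYYYYYIYYYYYIYYNYIYYN"
Token 8: backref(off=5, len=1). Copied 'Y' from pos 17. Output: "YIYYYYYIYYYYYIYYNYIYYNY"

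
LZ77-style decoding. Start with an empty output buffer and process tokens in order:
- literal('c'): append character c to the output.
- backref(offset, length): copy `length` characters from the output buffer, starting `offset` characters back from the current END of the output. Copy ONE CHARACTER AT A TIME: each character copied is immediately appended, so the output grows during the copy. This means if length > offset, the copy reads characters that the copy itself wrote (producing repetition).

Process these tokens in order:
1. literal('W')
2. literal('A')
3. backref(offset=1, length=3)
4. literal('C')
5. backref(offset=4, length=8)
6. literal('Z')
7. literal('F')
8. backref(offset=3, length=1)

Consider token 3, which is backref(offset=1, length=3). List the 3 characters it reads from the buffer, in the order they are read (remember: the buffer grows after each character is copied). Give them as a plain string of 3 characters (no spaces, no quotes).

Answer: AAA

Derivation:
Token 1: literal('W'). Output: "W"
Token 2: literal('A'). Output: "WA"
Token 3: backref(off=1, len=3). Buffer before: "WA" (len 2)
  byte 1: read out[1]='A', append. Buffer now: "WAA"
  byte 2: read out[2]='A', append. Buffer now: "WAAA"
  byte 3: read out[3]='A', append. Buffer now: "WAAAA"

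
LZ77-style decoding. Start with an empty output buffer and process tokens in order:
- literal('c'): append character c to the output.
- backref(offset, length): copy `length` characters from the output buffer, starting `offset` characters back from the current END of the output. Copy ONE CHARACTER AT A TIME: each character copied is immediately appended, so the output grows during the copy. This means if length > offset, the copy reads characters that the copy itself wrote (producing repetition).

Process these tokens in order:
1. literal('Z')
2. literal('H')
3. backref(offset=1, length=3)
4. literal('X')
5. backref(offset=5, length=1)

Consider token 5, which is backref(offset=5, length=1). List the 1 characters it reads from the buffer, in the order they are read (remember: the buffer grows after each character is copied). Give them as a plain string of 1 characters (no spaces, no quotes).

Answer: H

Derivation:
Token 1: literal('Z'). Output: "Z"
Token 2: literal('H'). Output: "ZH"
Token 3: backref(off=1, len=3) (overlapping!). Copied 'HHH' from pos 1. Output: "ZHHHH"
Token 4: literal('X'). Output: "ZHHHHX"
Token 5: backref(off=5, len=1). Buffer before: "ZHHHHX" (len 6)
  byte 1: read out[1]='H', append. Buffer now: "ZHHHHXH"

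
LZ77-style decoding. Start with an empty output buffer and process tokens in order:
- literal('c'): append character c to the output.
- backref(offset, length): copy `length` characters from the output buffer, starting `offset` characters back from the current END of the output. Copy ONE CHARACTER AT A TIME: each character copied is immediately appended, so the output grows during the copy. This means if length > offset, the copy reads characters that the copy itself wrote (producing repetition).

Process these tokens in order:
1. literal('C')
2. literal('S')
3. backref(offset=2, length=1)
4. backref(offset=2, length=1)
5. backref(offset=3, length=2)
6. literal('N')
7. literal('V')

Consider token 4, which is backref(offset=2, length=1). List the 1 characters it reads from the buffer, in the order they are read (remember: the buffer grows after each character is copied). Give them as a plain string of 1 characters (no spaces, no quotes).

Token 1: literal('C'). Output: "C"
Token 2: literal('S'). Output: "CS"
Token 3: backref(off=2, len=1). Copied 'C' from pos 0. Output: "CSC"
Token 4: backref(off=2, len=1). Buffer before: "CSC" (len 3)
  byte 1: read out[1]='S', append. Buffer now: "CSCS"

Answer: S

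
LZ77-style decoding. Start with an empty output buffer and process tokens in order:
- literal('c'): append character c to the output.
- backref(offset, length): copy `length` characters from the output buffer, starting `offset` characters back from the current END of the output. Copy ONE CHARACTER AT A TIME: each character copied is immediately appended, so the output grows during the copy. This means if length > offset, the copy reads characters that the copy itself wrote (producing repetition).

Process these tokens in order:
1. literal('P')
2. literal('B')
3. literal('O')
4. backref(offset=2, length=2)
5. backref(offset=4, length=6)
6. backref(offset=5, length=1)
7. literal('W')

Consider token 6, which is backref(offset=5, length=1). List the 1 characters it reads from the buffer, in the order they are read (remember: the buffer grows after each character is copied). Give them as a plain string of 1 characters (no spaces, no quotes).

Answer: O

Derivation:
Token 1: literal('P'). Output: "P"
Token 2: literal('B'). Output: "PB"
Token 3: literal('O'). Output: "PBO"
Token 4: backref(off=2, len=2). Copied 'BO' from pos 1. Output: "PBOBO"
Token 5: backref(off=4, len=6) (overlapping!). Copied 'BOBOBO' from pos 1. Output: "PBOBOBOBOBO"
Token 6: backref(off=5, len=1). Buffer before: "PBOBOBOBOBO" (len 11)
  byte 1: read out[6]='O', append. Buffer now: "PBOBOBOBOBOO"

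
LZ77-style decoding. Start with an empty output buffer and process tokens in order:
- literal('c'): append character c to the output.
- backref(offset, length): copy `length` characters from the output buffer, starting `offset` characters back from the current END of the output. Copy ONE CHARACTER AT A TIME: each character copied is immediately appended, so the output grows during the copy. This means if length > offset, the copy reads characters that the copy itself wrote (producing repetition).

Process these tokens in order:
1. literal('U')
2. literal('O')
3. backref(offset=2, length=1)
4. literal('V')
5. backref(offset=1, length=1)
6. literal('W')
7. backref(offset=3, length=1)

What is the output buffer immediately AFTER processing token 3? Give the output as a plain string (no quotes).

Answer: UOU

Derivation:
Token 1: literal('U'). Output: "U"
Token 2: literal('O'). Output: "UO"
Token 3: backref(off=2, len=1). Copied 'U' from pos 0. Output: "UOU"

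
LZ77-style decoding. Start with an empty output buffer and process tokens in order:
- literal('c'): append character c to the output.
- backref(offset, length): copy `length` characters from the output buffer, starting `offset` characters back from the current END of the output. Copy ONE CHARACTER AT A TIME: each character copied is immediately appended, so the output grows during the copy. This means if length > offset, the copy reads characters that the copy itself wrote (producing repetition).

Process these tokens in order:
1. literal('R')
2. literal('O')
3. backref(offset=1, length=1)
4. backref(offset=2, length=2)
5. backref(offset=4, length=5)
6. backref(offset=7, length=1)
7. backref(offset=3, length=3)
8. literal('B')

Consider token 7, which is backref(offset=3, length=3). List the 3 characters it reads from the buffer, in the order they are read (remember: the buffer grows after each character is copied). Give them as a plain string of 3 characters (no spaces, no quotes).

Token 1: literal('R'). Output: "R"
Token 2: literal('O'). Output: "RO"
Token 3: backref(off=1, len=1). Copied 'O' from pos 1. Output: "ROO"
Token 4: backref(off=2, len=2). Copied 'OO' from pos 1. Output: "ROOOO"
Token 5: backref(off=4, len=5) (overlapping!). Copied 'OOOOO' from pos 1. Output: "ROOOOOOOOO"
Token 6: backref(off=7, len=1). Copied 'O' from pos 3. Output: "ROOOOOOOOOO"
Token 7: backref(off=3, len=3). Buffer before: "ROOOOOOOOOO" (len 11)
  byte 1: read out[8]='O', append. Buffer now: "ROOOOOOOOOOO"
  byte 2: read out[9]='O', append. Buffer now: "ROOOOOOOOOOOO"
  byte 3: read out[10]='O', append. Buffer now: "ROOOOOOOOOOOOO"

Answer: OOO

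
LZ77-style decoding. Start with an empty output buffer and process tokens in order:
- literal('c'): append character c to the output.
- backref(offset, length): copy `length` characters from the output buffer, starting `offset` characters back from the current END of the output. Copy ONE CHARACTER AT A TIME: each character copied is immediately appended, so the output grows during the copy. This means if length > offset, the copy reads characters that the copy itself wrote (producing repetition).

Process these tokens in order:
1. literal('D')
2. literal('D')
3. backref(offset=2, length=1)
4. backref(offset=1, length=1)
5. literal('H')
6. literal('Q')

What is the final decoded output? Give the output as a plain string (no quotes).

Token 1: literal('D'). Output: "D"
Token 2: literal('D'). Output: "DD"
Token 3: backref(off=2, len=1). Copied 'D' from pos 0. Output: "DDD"
Token 4: backref(off=1, len=1). Copied 'D' from pos 2. Output: "DDDD"
Token 5: literal('H'). Output: "DDDDH"
Token 6: literal('Q'). Output: "DDDDHQ"

Answer: DDDDHQ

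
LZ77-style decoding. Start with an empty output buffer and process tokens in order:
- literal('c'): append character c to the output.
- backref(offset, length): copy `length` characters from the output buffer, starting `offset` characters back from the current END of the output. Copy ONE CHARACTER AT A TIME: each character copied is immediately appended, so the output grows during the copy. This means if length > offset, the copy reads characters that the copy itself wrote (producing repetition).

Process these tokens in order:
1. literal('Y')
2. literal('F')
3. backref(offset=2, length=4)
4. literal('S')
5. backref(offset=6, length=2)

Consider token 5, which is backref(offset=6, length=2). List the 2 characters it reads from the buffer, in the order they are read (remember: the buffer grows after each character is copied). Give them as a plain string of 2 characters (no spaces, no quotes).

Answer: FY

Derivation:
Token 1: literal('Y'). Output: "Y"
Token 2: literal('F'). Output: "YF"
Token 3: backref(off=2, len=4) (overlapping!). Copied 'YFYF' from pos 0. Output: "YFYFYF"
Token 4: literal('S'). Output: "YFYFYFS"
Token 5: backref(off=6, len=2). Buffer before: "YFYFYFS" (len 7)
  byte 1: read out[1]='F', append. Buffer now: "YFYFYFSF"
  byte 2: read out[2]='Y', append. Buffer now: "YFYFYFSFY"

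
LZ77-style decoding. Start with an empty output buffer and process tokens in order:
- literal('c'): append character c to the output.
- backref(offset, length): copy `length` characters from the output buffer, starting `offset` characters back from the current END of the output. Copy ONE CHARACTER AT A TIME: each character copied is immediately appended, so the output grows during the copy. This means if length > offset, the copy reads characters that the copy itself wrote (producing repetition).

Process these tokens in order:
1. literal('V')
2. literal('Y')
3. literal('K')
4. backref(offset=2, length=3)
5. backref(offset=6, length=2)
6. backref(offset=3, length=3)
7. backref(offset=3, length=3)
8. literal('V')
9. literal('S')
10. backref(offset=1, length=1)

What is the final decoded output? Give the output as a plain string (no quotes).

Token 1: literal('V'). Output: "V"
Token 2: literal('Y'). Output: "VY"
Token 3: literal('K'). Output: "VYK"
Token 4: backref(off=2, len=3) (overlapping!). Copied 'YKY' from pos 1. Output: "VYKYKY"
Token 5: backref(off=6, len=2). Copied 'VY' from pos 0. Output: "VYKYKYVY"
Token 6: backref(off=3, len=3). Copied 'YVY' from pos 5. Output: "VYKYKYVYYVY"
Token 7: backref(off=3, len=3). Copied 'YVY' from pos 8. Output: "VYKYKYVYYVYYVY"
Token 8: literal('V'). Output: "VYKYKYVYYVYYVYV"
Token 9: literal('S'). Output: "VYKYKYVYYVYYVYVS"
Token 10: backref(off=1, len=1). Copied 'S' from pos 15. Output: "VYKYKYVYYVYYVYVSS"

Answer: VYKYKYVYYVYYVYVSS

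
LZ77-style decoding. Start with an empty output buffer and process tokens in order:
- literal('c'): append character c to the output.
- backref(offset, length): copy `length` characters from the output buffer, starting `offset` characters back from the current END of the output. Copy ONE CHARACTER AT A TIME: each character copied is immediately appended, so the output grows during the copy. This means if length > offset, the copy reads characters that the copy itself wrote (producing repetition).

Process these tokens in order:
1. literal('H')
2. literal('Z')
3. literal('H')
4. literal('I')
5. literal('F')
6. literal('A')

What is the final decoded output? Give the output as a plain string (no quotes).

Answer: HZHIFA

Derivation:
Token 1: literal('H'). Output: "H"
Token 2: literal('Z'). Output: "HZ"
Token 3: literal('H'). Output: "HZH"
Token 4: literal('I'). Output: "HZHI"
Token 5: literal('F'). Output: "HZHIF"
Token 6: literal('A'). Output: "HZHIFA"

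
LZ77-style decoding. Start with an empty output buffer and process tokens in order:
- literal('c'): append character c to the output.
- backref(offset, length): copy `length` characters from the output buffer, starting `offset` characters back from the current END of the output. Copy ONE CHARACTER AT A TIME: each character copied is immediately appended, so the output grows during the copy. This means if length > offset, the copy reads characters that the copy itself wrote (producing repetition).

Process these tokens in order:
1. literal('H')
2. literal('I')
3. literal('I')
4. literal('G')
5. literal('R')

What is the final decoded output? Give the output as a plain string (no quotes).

Answer: HIIGR

Derivation:
Token 1: literal('H'). Output: "H"
Token 2: literal('I'). Output: "HI"
Token 3: literal('I'). Output: "HII"
Token 4: literal('G'). Output: "HIIG"
Token 5: literal('R'). Output: "HIIGR"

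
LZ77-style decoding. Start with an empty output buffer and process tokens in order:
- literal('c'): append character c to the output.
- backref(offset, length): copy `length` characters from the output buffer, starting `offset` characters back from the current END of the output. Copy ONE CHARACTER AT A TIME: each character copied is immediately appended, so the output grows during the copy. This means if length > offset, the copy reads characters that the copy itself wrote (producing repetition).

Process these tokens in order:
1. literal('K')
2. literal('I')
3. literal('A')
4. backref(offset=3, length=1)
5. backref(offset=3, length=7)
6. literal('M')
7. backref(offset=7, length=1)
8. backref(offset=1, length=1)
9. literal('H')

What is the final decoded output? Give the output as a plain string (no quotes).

Token 1: literal('K'). Output: "K"
Token 2: literal('I'). Output: "KI"
Token 3: literal('A'). Output: "KIA"
Token 4: backref(off=3, len=1). Copied 'K' from pos 0. Output: "KIAK"
Token 5: backref(off=3, len=7) (overlapping!). Copied 'IAKIAKI' from pos 1. Output: "KIAKIAKIAKI"
Token 6: literal('M'). Output: "KIAKIAKIAKIM"
Token 7: backref(off=7, len=1). Copied 'A' from pos 5. Output: "KIAKIAKIAKIMA"
Token 8: backref(off=1, len=1). Copied 'A' from pos 12. Output: "KIAKIAKIAKIMAA"
Token 9: literal('H'). Output: "KIAKIAKIAKIMAAH"

Answer: KIAKIAKIAKIMAAH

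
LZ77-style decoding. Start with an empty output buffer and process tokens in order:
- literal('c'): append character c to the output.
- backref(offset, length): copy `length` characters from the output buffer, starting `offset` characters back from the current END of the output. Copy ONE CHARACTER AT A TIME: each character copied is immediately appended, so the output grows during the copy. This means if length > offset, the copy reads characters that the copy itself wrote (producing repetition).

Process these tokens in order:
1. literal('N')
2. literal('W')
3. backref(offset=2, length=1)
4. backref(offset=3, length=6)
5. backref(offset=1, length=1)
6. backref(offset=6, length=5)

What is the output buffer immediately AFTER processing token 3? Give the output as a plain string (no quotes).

Answer: NWN

Derivation:
Token 1: literal('N'). Output: "N"
Token 2: literal('W'). Output: "NW"
Token 3: backref(off=2, len=1). Copied 'N' from pos 0. Output: "NWN"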